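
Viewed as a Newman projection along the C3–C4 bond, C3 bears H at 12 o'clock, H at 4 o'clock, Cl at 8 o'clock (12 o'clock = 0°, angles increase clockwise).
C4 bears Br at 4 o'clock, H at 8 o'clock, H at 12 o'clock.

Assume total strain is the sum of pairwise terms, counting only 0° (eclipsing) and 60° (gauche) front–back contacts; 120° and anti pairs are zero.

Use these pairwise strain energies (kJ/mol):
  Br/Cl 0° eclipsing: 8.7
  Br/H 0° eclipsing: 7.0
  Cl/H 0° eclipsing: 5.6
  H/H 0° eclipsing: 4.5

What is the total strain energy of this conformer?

This conformer (eclipsed): H–H eclipsed, H–Br eclipsed, Cl–H eclipsed; 4.5 + 7.0 + 5.6 = 17.1 kJ/mol.

17.1 kJ/mol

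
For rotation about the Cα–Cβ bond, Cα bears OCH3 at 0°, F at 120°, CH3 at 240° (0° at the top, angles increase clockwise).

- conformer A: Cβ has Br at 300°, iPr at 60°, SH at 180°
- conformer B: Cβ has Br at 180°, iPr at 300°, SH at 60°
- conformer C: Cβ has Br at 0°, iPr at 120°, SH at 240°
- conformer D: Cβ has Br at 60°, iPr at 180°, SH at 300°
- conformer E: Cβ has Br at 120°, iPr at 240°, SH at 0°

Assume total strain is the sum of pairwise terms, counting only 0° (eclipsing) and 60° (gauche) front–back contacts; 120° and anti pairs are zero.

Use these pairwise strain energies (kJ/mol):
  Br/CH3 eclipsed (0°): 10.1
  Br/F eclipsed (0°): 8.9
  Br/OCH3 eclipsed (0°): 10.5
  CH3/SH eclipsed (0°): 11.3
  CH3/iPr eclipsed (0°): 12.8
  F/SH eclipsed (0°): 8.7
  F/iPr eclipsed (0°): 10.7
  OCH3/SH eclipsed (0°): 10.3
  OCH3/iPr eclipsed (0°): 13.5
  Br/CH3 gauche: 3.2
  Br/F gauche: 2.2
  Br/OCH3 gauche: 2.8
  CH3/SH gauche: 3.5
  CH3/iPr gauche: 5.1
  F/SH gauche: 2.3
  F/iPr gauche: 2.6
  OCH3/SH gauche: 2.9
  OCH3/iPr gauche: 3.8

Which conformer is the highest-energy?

C

A (staggered): OCH3(0°)/Br(300°) gauche 2.8; OCH3(0°)/iPr(60°) gauche 3.8; F(120°)/iPr(60°) gauche 2.6; F(120°)/SH(180°) gauche 2.3; CH3(240°)/Br(300°) gauche 3.2; CH3(240°)/SH(180°) gauche 3.5 → 18.2 kJ/mol.
B (staggered): OCH3(0°)/iPr(300°) gauche 3.8; OCH3(0°)/SH(60°) gauche 2.9; F(120°)/Br(180°) gauche 2.2; F(120°)/SH(60°) gauche 2.3; CH3(240°)/Br(180°) gauche 3.2; CH3(240°)/iPr(300°) gauche 5.1 → 19.5 kJ/mol.
C (eclipsed): OCH3(0°)/Br(0°) eclipsed 10.5; F(120°)/iPr(120°) eclipsed 10.7; CH3(240°)/SH(240°) eclipsed 11.3 → 32.5 kJ/mol.
D (staggered): OCH3(0°)/Br(60°) gauche 2.8; OCH3(0°)/SH(300°) gauche 2.9; F(120°)/Br(60°) gauche 2.2; F(120°)/iPr(180°) gauche 2.6; CH3(240°)/iPr(180°) gauche 5.1; CH3(240°)/SH(300°) gauche 3.5 → 19.1 kJ/mol.
E (eclipsed): OCH3(0°)/SH(0°) eclipsed 10.3; F(120°)/Br(120°) eclipsed 8.9; CH3(240°)/iPr(240°) eclipsed 12.8 → 32.0 kJ/mol.
C has the highest total (32.5 kJ/mol).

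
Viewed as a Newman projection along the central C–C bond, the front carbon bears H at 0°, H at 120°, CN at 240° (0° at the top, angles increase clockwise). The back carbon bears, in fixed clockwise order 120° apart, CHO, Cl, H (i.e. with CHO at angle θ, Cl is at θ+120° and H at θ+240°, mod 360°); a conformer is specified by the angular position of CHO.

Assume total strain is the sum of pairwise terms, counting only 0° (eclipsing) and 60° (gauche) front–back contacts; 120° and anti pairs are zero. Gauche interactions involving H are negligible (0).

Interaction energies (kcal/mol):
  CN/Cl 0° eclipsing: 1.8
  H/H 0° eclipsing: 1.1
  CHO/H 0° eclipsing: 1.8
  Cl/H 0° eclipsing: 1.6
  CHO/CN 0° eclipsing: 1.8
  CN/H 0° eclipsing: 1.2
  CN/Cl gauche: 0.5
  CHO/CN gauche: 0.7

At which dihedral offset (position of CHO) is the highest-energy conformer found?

CHO at 0° is eclipsed. H at 0° is eclipsed with CHO at 0° (1.8); H at 120° is eclipsed with Cl at 120° (1.6); CN at 240° is eclipsed with H at 240° (1.2). Total 4.6 kcal/mol.
CHO at 60° is staggered. CN at 240° is gauche with Cl at 180° (0.5). Total 0.5 kcal/mol.
CHO at 120° is eclipsed. H at 0° is eclipsed with H at 0° (1.1); H at 120° is eclipsed with CHO at 120° (1.8); CN at 240° is eclipsed with Cl at 240° (1.8). Total 4.7 kcal/mol.
CHO at 180° is staggered. CN at 240° is gauche with CHO at 180° (0.7); CN at 240° is gauche with Cl at 300° (0.5). Total 1.2 kcal/mol.
CHO at 240° is eclipsed. H at 0° is eclipsed with Cl at 0° (1.6); H at 120° is eclipsed with H at 120° (1.1); CN at 240° is eclipsed with CHO at 240° (1.8). Total 4.5 kcal/mol.
CHO at 300° is staggered. CN at 240° is gauche with CHO at 300° (0.7). Total 0.7 kcal/mol.
The maximum (4.7 kcal/mol) occurs with CHO at 120°.

120°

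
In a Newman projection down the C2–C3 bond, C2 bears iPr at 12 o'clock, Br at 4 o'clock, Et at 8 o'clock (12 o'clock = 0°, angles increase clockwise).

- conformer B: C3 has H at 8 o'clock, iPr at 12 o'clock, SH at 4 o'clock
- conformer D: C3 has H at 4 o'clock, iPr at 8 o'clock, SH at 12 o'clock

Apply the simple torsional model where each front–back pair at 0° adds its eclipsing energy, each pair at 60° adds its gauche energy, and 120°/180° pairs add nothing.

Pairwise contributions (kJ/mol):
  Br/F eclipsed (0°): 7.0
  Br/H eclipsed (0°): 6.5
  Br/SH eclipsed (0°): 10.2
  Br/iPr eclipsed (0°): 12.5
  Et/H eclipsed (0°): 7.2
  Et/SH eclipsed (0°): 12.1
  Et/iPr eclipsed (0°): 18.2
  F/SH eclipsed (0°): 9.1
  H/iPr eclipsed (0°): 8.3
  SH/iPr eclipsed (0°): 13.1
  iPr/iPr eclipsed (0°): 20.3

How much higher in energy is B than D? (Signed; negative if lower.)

-0.1 kJ/mol

B (eclipsed): iPr(0°)/iPr(0°) eclipsed 20.3; Br(120°)/SH(120°) eclipsed 10.2; Et(240°)/H(240°) eclipsed 7.2 → 37.7 kJ/mol.
D (eclipsed): iPr(0°)/SH(0°) eclipsed 13.1; Br(120°)/H(120°) eclipsed 6.5; Et(240°)/iPr(240°) eclipsed 18.2 → 37.8 kJ/mol.
E(B) − E(D) = 37.7 − 37.8 = -0.1 kJ/mol.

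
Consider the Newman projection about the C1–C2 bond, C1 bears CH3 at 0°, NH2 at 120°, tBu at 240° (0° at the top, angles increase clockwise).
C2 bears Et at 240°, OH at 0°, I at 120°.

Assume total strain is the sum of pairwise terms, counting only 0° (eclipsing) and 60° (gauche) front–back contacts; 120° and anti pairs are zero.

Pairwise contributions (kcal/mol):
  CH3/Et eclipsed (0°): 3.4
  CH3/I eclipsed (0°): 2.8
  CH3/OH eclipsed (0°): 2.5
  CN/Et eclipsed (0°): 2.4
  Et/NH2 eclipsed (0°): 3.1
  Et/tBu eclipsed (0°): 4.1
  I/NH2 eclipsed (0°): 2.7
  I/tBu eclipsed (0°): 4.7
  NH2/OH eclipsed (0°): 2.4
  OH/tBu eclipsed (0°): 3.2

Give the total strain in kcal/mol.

9.3 kcal/mol

This conformer (eclipsed): CH3(0°)/OH(0°) eclipsed 2.5; NH2(120°)/I(120°) eclipsed 2.7; tBu(240°)/Et(240°) eclipsed 4.1 → 9.3 kcal/mol.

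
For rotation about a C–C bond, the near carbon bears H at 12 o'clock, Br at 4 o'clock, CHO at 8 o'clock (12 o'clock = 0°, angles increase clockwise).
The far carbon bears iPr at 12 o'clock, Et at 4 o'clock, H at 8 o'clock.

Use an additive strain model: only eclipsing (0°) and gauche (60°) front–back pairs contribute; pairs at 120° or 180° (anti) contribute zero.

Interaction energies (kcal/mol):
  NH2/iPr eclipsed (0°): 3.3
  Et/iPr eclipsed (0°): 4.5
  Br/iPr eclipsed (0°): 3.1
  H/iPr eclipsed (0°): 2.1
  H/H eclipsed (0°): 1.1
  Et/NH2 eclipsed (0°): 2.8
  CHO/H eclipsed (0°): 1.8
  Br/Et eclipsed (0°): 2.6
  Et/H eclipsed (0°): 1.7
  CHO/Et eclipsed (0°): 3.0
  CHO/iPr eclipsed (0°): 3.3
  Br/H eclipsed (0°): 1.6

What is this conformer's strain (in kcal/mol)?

6.5 kcal/mol

This conformer is eclipsed. H at 0° is eclipsed with iPr at 0° (2.1); Br at 120° is eclipsed with Et at 120° (2.6); CHO at 240° is eclipsed with H at 240° (1.8). Total 6.5 kcal/mol.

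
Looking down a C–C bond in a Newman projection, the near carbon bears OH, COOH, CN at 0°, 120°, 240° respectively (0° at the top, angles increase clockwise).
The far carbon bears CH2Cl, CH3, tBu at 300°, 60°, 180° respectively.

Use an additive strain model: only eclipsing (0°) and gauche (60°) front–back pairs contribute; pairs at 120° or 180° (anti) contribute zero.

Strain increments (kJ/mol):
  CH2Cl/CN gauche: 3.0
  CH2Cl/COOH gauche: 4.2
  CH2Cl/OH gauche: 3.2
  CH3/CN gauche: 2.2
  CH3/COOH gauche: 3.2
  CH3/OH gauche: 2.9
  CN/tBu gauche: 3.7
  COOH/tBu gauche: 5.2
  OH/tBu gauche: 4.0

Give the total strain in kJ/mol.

This conformer (staggered): OH(0°)/CH2Cl(300°) gauche 3.2; OH(0°)/CH3(60°) gauche 2.9; COOH(120°)/CH3(60°) gauche 3.2; COOH(120°)/tBu(180°) gauche 5.2; CN(240°)/CH2Cl(300°) gauche 3.0; CN(240°)/tBu(180°) gauche 3.7 → 21.2 kJ/mol.

21.2 kJ/mol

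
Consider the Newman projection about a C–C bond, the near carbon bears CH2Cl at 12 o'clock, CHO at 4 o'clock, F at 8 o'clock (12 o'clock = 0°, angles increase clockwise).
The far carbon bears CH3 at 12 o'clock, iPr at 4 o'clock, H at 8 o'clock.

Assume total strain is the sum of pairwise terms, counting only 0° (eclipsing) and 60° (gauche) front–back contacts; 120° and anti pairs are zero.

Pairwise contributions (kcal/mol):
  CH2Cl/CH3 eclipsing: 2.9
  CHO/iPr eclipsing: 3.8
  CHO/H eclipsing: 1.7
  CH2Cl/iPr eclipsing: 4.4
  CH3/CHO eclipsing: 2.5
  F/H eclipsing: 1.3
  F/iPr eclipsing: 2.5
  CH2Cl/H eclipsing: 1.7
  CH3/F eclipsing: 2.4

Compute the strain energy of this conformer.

8.0 kcal/mol

This conformer (eclipsed): CH2Cl–CH3 eclipsed, CHO–iPr eclipsed, F–H eclipsed; 2.9 + 3.8 + 1.3 = 8.0 kcal/mol.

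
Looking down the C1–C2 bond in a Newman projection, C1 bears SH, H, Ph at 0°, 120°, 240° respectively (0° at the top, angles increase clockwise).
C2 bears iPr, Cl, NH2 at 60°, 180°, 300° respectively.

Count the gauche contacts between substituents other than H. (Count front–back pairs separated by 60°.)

4

Non-H gauche pairs: SH(0°)/iPr(60°); SH(0°)/NH2(300°); Ph(240°)/Cl(180°); Ph(240°)/NH2(300°) — 4 interactions.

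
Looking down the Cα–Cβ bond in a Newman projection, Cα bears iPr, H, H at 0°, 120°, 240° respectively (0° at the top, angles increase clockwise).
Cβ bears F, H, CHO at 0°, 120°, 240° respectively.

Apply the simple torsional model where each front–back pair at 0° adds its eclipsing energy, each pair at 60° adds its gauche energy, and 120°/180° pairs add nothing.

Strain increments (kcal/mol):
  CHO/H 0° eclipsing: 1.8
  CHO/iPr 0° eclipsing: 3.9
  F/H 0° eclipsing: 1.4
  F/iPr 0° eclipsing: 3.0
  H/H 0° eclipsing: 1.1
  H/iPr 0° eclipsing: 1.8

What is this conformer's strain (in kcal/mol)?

This conformer is eclipsed. iPr at 0° is eclipsed with F at 0° (3.0); H at 120° is eclipsed with H at 120° (1.1); H at 240° is eclipsed with CHO at 240° (1.8). Total 5.9 kcal/mol.

5.9 kcal/mol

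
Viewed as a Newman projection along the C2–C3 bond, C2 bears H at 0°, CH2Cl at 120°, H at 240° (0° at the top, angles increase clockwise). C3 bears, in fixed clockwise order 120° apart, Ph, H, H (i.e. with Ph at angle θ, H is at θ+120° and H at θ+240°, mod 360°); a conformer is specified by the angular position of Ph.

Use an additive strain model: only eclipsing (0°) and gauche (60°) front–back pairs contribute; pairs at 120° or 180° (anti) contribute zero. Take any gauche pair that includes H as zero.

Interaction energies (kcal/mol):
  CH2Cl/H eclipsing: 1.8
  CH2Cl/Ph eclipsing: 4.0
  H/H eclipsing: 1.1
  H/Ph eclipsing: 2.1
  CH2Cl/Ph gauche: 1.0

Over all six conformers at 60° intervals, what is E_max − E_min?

6.2 kcal/mol

Ph at 0° (eclipsed): H(0°)/Ph(0°) eclipsed 2.1; CH2Cl(120°)/H(120°) eclipsed 1.8; H(240°)/H(240°) eclipsed 1.1 → 5.0 kcal/mol.
Ph at 60° (staggered): CH2Cl(120°)/Ph(60°) gauche 1.0 → 1.0 kcal/mol.
Ph at 120° (eclipsed): H(0°)/H(0°) eclipsed 1.1; CH2Cl(120°)/Ph(120°) eclipsed 4.0; H(240°)/H(240°) eclipsed 1.1 → 6.2 kcal/mol.
Ph at 180° (staggered): CH2Cl(120°)/Ph(180°) gauche 1.0 → 1.0 kcal/mol.
Ph at 240° (eclipsed): H(0°)/H(0°) eclipsed 1.1; CH2Cl(120°)/H(120°) eclipsed 1.8; H(240°)/Ph(240°) eclipsed 2.1 → 5.0 kcal/mol.
Ph at 300° (staggered): no non-H gauche contacts → 0.0 kcal/mol.
Max at 120° (6.2 kcal/mol), min at 300° (0.0 kcal/mol); barrier = 6.2 kcal/mol.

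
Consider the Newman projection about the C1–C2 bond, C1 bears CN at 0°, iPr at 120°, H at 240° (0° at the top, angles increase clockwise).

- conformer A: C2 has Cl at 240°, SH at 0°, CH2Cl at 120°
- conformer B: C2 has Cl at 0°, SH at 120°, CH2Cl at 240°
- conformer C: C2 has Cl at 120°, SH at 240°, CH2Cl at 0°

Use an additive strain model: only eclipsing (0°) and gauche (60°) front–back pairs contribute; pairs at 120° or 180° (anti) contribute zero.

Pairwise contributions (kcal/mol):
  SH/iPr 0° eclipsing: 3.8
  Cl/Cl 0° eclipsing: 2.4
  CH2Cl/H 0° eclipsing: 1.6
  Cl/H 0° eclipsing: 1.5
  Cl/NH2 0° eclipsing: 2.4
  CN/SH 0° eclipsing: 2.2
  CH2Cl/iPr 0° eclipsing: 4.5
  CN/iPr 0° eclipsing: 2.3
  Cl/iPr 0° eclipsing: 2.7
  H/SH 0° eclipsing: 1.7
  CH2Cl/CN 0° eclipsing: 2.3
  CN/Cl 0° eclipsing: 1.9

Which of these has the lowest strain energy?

C

A (eclipsed): CN–SH eclipsed, iPr–CH2Cl eclipsed, H–Cl eclipsed; 2.2 + 4.5 + 1.5 = 8.2 kcal/mol.
B (eclipsed): CN–Cl eclipsed, iPr–SH eclipsed, H–CH2Cl eclipsed; 1.9 + 3.8 + 1.6 = 7.3 kcal/mol.
C (eclipsed): CN–CH2Cl eclipsed, iPr–Cl eclipsed, H–SH eclipsed; 2.3 + 2.7 + 1.7 = 6.7 kcal/mol.
C has the lowest total (6.7 kcal/mol).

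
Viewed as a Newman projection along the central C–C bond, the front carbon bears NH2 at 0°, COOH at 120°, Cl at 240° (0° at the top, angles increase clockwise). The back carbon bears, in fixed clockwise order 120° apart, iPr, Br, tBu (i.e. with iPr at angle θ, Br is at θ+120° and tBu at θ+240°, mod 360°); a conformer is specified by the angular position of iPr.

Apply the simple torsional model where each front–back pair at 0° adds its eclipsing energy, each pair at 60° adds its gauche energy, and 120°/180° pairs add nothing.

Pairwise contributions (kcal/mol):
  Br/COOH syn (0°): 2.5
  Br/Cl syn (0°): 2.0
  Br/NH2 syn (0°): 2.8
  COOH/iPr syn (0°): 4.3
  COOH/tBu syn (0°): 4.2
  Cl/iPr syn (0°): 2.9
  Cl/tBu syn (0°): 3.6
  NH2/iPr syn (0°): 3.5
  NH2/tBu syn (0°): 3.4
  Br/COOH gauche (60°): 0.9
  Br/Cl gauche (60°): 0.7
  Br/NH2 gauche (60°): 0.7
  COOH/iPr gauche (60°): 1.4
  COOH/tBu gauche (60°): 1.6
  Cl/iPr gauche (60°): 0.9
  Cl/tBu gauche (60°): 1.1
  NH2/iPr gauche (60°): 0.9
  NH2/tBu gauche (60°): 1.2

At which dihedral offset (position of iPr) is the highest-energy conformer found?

240°

iPr at 0° (eclipsed): NH2(0°)/iPr(0°) eclipsed 3.5; COOH(120°)/Br(120°) eclipsed 2.5; Cl(240°)/tBu(240°) eclipsed 3.6 → 9.6 kcal/mol.
iPr at 60° (staggered): NH2(0°)/iPr(60°) gauche 0.9; NH2(0°)/tBu(300°) gauche 1.2; COOH(120°)/iPr(60°) gauche 1.4; COOH(120°)/Br(180°) gauche 0.9; Cl(240°)/Br(180°) gauche 0.7; Cl(240°)/tBu(300°) gauche 1.1 → 6.2 kcal/mol.
iPr at 120° (eclipsed): NH2(0°)/tBu(0°) eclipsed 3.4; COOH(120°)/iPr(120°) eclipsed 4.3; Cl(240°)/Br(240°) eclipsed 2.0 → 9.7 kcal/mol.
iPr at 180° (staggered): NH2(0°)/Br(300°) gauche 0.7; NH2(0°)/tBu(60°) gauche 1.2; COOH(120°)/iPr(180°) gauche 1.4; COOH(120°)/tBu(60°) gauche 1.6; Cl(240°)/iPr(180°) gauche 0.9; Cl(240°)/Br(300°) gauche 0.7 → 6.5 kcal/mol.
iPr at 240° (eclipsed): NH2(0°)/Br(0°) eclipsed 2.8; COOH(120°)/tBu(120°) eclipsed 4.2; Cl(240°)/iPr(240°) eclipsed 2.9 → 9.9 kcal/mol.
iPr at 300° (staggered): NH2(0°)/iPr(300°) gauche 0.9; NH2(0°)/Br(60°) gauche 0.7; COOH(120°)/Br(60°) gauche 0.9; COOH(120°)/tBu(180°) gauche 1.6; Cl(240°)/iPr(300°) gauche 0.9; Cl(240°)/tBu(180°) gauche 1.1 → 6.1 kcal/mol.
The maximum (9.9 kcal/mol) occurs with iPr at 240°.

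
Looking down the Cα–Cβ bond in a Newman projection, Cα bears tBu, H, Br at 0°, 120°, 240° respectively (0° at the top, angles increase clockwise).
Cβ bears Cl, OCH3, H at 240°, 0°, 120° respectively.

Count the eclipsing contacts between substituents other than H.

2

Non-H eclipsing pairs: tBu(0°)/OCH3(0°); Br(240°)/Cl(240°) — 2 interactions.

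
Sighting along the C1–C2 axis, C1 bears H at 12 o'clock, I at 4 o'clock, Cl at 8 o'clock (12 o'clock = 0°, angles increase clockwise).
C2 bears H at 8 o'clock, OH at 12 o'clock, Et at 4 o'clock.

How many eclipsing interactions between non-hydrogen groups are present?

1

Non-H eclipsing pairs: I(120°)/Et(120°) — 1 interaction.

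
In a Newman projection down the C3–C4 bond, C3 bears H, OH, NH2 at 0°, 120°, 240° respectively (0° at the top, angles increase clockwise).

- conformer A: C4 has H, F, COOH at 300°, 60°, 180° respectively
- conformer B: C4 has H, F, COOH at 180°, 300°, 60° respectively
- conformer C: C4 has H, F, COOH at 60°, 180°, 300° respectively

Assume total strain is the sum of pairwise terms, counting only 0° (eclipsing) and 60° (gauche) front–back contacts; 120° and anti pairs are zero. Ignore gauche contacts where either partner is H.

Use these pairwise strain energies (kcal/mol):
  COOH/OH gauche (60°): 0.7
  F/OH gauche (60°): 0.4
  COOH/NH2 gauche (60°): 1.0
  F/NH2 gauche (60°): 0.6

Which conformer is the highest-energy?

A

A (staggered): OH(120°)/F(60°) gauche 0.4; OH(120°)/COOH(180°) gauche 0.7; NH2(240°)/COOH(180°) gauche 1.0 → 2.1 kcal/mol.
B (staggered): OH(120°)/COOH(60°) gauche 0.7; NH2(240°)/F(300°) gauche 0.6 → 1.3 kcal/mol.
C (staggered): OH(120°)/F(180°) gauche 0.4; NH2(240°)/F(180°) gauche 0.6; NH2(240°)/COOH(300°) gauche 1.0 → 2.0 kcal/mol.
A has the highest total (2.1 kcal/mol).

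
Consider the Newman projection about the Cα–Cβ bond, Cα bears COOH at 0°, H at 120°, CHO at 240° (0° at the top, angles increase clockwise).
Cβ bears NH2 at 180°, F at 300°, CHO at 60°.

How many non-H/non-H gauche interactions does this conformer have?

Non-H gauche pairs: COOH(0°)/F(300°); COOH(0°)/CHO(60°); CHO(240°)/NH2(180°); CHO(240°)/F(300°) — 4 interactions.

4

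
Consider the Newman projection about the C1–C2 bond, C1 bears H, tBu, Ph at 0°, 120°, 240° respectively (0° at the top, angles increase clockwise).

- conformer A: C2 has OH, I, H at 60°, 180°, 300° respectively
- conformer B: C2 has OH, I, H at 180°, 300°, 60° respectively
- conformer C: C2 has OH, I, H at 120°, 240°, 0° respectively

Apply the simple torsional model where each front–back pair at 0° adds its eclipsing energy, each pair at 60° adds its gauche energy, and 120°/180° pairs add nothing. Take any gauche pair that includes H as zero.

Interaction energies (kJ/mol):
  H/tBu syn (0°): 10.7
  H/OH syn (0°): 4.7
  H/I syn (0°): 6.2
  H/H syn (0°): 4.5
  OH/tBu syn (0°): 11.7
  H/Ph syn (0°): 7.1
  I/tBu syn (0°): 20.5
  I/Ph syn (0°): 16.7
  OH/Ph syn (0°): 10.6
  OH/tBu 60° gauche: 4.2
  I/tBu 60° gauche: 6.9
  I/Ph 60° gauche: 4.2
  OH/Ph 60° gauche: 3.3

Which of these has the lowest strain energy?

B

A is staggered. tBu at 120° is gauche with OH at 60° (4.2); tBu at 120° is gauche with I at 180° (6.9); Ph at 240° is gauche with I at 180° (4.2). Total 15.3 kJ/mol.
B is staggered. tBu at 120° is gauche with OH at 180° (4.2); Ph at 240° is gauche with OH at 180° (3.3); Ph at 240° is gauche with I at 300° (4.2). Total 11.7 kJ/mol.
C is eclipsed. H at 0° is eclipsed with H at 0° (4.5); tBu at 120° is eclipsed with OH at 120° (11.7); Ph at 240° is eclipsed with I at 240° (16.7). Total 32.9 kJ/mol.
B has the lowest total (11.7 kJ/mol).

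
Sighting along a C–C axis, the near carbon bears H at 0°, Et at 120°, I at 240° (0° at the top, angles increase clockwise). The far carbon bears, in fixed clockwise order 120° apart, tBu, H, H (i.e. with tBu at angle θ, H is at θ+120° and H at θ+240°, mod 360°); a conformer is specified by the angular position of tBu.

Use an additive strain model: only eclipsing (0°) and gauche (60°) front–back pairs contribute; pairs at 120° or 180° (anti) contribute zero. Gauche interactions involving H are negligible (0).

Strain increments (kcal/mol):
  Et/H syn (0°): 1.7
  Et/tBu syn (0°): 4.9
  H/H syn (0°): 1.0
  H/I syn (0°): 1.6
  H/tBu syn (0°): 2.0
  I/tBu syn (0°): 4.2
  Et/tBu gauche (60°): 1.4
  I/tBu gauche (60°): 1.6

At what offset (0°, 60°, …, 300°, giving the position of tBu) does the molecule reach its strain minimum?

60°

tBu at 0° (eclipsed): H(0°)/tBu(0°) eclipsed 2.0; Et(120°)/H(120°) eclipsed 1.7; I(240°)/H(240°) eclipsed 1.6 → 5.3 kcal/mol.
tBu at 60° (staggered): Et(120°)/tBu(60°) gauche 1.4 → 1.4 kcal/mol.
tBu at 120° (eclipsed): H(0°)/H(0°) eclipsed 1.0; Et(120°)/tBu(120°) eclipsed 4.9; I(240°)/H(240°) eclipsed 1.6 → 7.5 kcal/mol.
tBu at 180° (staggered): Et(120°)/tBu(180°) gauche 1.4; I(240°)/tBu(180°) gauche 1.6 → 3.0 kcal/mol.
tBu at 240° (eclipsed): H(0°)/H(0°) eclipsed 1.0; Et(120°)/H(120°) eclipsed 1.7; I(240°)/tBu(240°) eclipsed 4.2 → 6.9 kcal/mol.
tBu at 300° (staggered): I(240°)/tBu(300°) gauche 1.6 → 1.6 kcal/mol.
The minimum (1.4 kcal/mol) occurs with tBu at 60°.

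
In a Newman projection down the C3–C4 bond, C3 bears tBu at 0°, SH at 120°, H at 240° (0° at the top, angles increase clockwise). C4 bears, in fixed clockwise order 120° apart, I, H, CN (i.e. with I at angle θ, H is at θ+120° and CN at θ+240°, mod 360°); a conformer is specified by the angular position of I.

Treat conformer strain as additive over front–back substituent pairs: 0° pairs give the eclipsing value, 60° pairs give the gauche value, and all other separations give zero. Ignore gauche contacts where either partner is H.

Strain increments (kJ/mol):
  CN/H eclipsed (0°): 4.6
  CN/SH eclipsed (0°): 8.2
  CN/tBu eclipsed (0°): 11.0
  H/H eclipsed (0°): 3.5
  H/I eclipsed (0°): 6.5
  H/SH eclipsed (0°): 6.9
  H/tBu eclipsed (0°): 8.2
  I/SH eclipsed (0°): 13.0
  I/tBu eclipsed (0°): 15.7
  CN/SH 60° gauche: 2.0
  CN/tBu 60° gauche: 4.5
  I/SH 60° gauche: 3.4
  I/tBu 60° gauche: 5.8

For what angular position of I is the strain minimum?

300°

I at 0° (eclipsed): tBu–I eclipsed, SH–H eclipsed, H–CN eclipsed; 15.7 + 6.9 + 4.6 = 27.2 kJ/mol.
I at 60° (staggered): tBu–I gauche, tBu–CN gauche, SH–I gauche; 5.8 + 4.5 + 3.4 = 13.7 kJ/mol.
I at 120° (eclipsed): tBu–CN eclipsed, SH–I eclipsed, H–H eclipsed; 11.0 + 13.0 + 3.5 = 27.5 kJ/mol.
I at 180° (staggered): tBu–CN gauche, SH–I gauche, SH–CN gauche; 4.5 + 3.4 + 2.0 = 9.9 kJ/mol.
I at 240° (eclipsed): tBu–H eclipsed, SH–CN eclipsed, H–I eclipsed; 8.2 + 8.2 + 6.5 = 22.9 kJ/mol.
I at 300° (staggered): tBu–I gauche, SH–CN gauche; 5.8 + 2.0 = 7.8 kJ/mol.
The minimum (7.8 kJ/mol) occurs with I at 300°.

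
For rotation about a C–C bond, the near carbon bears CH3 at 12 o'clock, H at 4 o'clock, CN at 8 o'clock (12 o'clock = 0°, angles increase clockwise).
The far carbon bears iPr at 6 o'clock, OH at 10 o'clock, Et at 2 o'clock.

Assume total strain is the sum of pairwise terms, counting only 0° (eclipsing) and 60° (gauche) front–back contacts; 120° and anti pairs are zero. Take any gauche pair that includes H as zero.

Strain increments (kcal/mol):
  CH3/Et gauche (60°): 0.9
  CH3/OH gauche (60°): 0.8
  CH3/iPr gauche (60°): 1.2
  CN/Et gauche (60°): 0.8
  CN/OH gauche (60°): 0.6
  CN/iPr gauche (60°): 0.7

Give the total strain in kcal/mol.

3.0 kcal/mol

This conformer is staggered. CH3 at 0° is gauche with OH at 300° (0.8); CH3 at 0° is gauche with Et at 60° (0.9); CN at 240° is gauche with iPr at 180° (0.7); CN at 240° is gauche with OH at 300° (0.6). Total 3.0 kcal/mol.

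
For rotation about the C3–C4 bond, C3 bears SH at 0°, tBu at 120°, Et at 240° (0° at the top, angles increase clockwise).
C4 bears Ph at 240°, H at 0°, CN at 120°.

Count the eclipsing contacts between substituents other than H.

Non-H eclipsing pairs: tBu(120°)/CN(120°); Et(240°)/Ph(240°) — 2 interactions.

2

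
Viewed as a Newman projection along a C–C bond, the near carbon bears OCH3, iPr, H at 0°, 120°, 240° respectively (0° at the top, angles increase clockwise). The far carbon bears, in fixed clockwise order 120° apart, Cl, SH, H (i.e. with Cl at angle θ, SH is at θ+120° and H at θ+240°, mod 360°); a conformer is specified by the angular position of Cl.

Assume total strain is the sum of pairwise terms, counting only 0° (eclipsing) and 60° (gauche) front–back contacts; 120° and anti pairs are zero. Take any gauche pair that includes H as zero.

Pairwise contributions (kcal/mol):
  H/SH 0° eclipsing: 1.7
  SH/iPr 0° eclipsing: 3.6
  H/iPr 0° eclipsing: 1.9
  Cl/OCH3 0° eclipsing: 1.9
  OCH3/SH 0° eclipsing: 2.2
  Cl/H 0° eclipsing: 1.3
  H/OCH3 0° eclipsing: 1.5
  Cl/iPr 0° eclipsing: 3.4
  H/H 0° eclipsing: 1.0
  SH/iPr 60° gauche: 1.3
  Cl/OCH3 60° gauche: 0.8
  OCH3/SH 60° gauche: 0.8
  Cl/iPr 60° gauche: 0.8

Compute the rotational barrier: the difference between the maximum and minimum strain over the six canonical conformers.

5.0 kcal/mol

Cl at 0° (eclipsed): OCH3–Cl eclipsed, iPr–SH eclipsed, H–H eclipsed; 1.9 + 3.6 + 1.0 = 6.5 kcal/mol.
Cl at 60° (staggered): OCH3–Cl gauche, iPr–Cl gauche, iPr–SH gauche; 0.8 + 0.8 + 1.3 = 2.9 kcal/mol.
Cl at 120° (eclipsed): OCH3–H eclipsed, iPr–Cl eclipsed, H–SH eclipsed; 1.5 + 3.4 + 1.7 = 6.6 kcal/mol.
Cl at 180° (staggered): OCH3–SH gauche, iPr–Cl gauche; 0.8 + 0.8 = 1.6 kcal/mol.
Cl at 240° (eclipsed): OCH3–SH eclipsed, iPr–H eclipsed, H–Cl eclipsed; 2.2 + 1.9 + 1.3 = 5.4 kcal/mol.
Cl at 300° (staggered): OCH3–Cl gauche, OCH3–SH gauche, iPr–SH gauche; 0.8 + 0.8 + 1.3 = 2.9 kcal/mol.
Max at 120° (6.6 kcal/mol), min at 180° (1.6 kcal/mol); barrier = 5.0 kcal/mol.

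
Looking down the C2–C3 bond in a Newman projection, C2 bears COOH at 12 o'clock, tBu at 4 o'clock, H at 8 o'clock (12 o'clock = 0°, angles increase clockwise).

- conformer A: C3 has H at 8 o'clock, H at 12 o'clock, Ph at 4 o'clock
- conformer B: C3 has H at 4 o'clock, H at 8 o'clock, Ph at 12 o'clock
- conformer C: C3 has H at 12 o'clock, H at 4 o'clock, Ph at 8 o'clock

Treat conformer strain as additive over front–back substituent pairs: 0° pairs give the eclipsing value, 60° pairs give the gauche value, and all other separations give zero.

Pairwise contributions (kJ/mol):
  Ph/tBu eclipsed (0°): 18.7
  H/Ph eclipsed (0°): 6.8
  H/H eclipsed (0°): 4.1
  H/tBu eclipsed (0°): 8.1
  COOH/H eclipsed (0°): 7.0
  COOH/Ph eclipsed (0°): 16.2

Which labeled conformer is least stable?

A (eclipsed): COOH–H eclipsed, tBu–Ph eclipsed, H–H eclipsed; 7.0 + 18.7 + 4.1 = 29.8 kJ/mol.
B (eclipsed): COOH–Ph eclipsed, tBu–H eclipsed, H–H eclipsed; 16.2 + 8.1 + 4.1 = 28.4 kJ/mol.
C (eclipsed): COOH–H eclipsed, tBu–H eclipsed, H–Ph eclipsed; 7.0 + 8.1 + 6.8 = 21.9 kJ/mol.
A has the highest total (29.8 kJ/mol).

A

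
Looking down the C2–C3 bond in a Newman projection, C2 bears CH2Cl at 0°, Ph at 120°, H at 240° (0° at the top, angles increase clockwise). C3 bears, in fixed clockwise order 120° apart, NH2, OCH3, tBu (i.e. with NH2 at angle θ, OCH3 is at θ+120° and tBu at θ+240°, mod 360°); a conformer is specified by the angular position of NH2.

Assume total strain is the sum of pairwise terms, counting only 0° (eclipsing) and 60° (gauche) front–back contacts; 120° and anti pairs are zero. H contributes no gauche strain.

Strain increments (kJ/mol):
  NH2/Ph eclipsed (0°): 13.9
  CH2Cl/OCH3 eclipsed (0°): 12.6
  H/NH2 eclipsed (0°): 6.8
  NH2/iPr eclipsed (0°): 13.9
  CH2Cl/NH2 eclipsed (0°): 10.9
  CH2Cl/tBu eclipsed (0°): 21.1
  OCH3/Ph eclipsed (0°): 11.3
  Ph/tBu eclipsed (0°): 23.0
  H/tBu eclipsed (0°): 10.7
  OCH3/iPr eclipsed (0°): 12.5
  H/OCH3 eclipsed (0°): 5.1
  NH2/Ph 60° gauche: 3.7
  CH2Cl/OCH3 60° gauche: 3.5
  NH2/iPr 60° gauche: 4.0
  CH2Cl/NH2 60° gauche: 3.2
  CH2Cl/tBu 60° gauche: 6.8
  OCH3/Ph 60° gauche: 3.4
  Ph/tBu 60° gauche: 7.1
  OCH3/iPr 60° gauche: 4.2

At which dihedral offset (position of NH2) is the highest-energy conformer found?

NH2 at 0° (eclipsed): CH2Cl–NH2 eclipsed, Ph–OCH3 eclipsed, H–tBu eclipsed; 10.9 + 11.3 + 10.7 = 32.9 kJ/mol.
NH2 at 60° (staggered): CH2Cl–NH2 gauche, CH2Cl–tBu gauche, Ph–NH2 gauche, Ph–OCH3 gauche; 3.2 + 6.8 + 3.7 + 3.4 = 17.1 kJ/mol.
NH2 at 120° (eclipsed): CH2Cl–tBu eclipsed, Ph–NH2 eclipsed, H–OCH3 eclipsed; 21.1 + 13.9 + 5.1 = 40.1 kJ/mol.
NH2 at 180° (staggered): CH2Cl–OCH3 gauche, CH2Cl–tBu gauche, Ph–NH2 gauche, Ph–tBu gauche; 3.5 + 6.8 + 3.7 + 7.1 = 21.1 kJ/mol.
NH2 at 240° (eclipsed): CH2Cl–OCH3 eclipsed, Ph–tBu eclipsed, H–NH2 eclipsed; 12.6 + 23.0 + 6.8 = 42.4 kJ/mol.
NH2 at 300° (staggered): CH2Cl–NH2 gauche, CH2Cl–OCH3 gauche, Ph–OCH3 gauche, Ph–tBu gauche; 3.2 + 3.5 + 3.4 + 7.1 = 17.2 kJ/mol.
The maximum (42.4 kJ/mol) occurs with NH2 at 240°.

240°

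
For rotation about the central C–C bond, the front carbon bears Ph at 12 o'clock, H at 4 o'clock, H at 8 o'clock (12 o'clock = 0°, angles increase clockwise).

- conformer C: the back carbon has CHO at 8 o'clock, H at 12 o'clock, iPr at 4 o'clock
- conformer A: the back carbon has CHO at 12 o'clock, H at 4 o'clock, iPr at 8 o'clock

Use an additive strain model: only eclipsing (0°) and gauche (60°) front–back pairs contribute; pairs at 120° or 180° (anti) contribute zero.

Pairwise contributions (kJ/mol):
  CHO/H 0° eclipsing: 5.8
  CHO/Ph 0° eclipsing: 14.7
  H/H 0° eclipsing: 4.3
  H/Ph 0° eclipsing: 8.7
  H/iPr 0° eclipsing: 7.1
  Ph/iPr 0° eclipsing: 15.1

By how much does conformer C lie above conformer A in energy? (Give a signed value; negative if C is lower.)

C (eclipsed): Ph–H eclipsed, H–iPr eclipsed, H–CHO eclipsed; 8.7 + 7.1 + 5.8 = 21.6 kJ/mol.
A (eclipsed): Ph–CHO eclipsed, H–H eclipsed, H–iPr eclipsed; 14.7 + 4.3 + 7.1 = 26.1 kJ/mol.
E(C) − E(A) = 21.6 − 26.1 = -4.5 kJ/mol.

-4.5 kJ/mol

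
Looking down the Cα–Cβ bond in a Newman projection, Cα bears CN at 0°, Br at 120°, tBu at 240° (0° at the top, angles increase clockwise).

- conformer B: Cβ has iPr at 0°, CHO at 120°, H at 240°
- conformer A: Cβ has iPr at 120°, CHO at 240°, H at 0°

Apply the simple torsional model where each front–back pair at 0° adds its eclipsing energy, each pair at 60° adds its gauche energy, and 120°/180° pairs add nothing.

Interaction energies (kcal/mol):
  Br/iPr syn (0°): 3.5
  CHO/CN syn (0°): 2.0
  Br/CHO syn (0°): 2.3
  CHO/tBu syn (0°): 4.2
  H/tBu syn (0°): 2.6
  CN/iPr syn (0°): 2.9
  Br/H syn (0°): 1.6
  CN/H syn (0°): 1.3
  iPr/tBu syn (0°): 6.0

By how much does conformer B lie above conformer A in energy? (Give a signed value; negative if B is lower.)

-1.2 kcal/mol

B (eclipsed): CN(0°)/iPr(0°) eclipsed 2.9; Br(120°)/CHO(120°) eclipsed 2.3; tBu(240°)/H(240°) eclipsed 2.6 → 7.8 kcal/mol.
A (eclipsed): CN(0°)/H(0°) eclipsed 1.3; Br(120°)/iPr(120°) eclipsed 3.5; tBu(240°)/CHO(240°) eclipsed 4.2 → 9.0 kcal/mol.
E(B) − E(A) = 7.8 − 9.0 = -1.2 kcal/mol.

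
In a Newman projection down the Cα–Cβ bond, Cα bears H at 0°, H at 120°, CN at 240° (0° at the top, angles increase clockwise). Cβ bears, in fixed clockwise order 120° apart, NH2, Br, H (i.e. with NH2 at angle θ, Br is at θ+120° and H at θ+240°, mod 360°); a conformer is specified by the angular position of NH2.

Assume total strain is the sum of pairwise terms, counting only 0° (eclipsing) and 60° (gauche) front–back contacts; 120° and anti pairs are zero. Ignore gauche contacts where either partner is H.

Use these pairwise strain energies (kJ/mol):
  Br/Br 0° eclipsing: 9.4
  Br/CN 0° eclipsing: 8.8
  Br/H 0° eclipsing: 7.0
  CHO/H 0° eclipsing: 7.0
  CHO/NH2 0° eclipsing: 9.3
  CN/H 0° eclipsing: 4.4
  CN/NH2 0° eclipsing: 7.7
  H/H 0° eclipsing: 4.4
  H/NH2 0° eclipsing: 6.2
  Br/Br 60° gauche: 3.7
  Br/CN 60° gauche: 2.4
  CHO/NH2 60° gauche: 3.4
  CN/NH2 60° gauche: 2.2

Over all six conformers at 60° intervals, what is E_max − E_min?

NH2 at 0° is eclipsed. H at 0° is eclipsed with NH2 at 0° (6.2); H at 120° is eclipsed with Br at 120° (7.0); CN at 240° is eclipsed with H at 240° (4.4). Total 17.6 kJ/mol.
NH2 at 60° is staggered. CN at 240° is gauche with Br at 180° (2.4). Total 2.4 kJ/mol.
NH2 at 120° is eclipsed. H at 0° is eclipsed with H at 0° (4.4); H at 120° is eclipsed with NH2 at 120° (6.2); CN at 240° is eclipsed with Br at 240° (8.8). Total 19.4 kJ/mol.
NH2 at 180° is staggered. CN at 240° is gauche with NH2 at 180° (2.2); CN at 240° is gauche with Br at 300° (2.4). Total 4.6 kJ/mol.
NH2 at 240° is eclipsed. H at 0° is eclipsed with Br at 0° (7.0); H at 120° is eclipsed with H at 120° (4.4); CN at 240° is eclipsed with NH2 at 240° (7.7). Total 19.1 kJ/mol.
NH2 at 300° is staggered. CN at 240° is gauche with NH2 at 300° (2.2). Total 2.2 kJ/mol.
Max at 120° (19.4 kJ/mol), min at 300° (2.2 kJ/mol); barrier = 17.2 kJ/mol.

17.2 kJ/mol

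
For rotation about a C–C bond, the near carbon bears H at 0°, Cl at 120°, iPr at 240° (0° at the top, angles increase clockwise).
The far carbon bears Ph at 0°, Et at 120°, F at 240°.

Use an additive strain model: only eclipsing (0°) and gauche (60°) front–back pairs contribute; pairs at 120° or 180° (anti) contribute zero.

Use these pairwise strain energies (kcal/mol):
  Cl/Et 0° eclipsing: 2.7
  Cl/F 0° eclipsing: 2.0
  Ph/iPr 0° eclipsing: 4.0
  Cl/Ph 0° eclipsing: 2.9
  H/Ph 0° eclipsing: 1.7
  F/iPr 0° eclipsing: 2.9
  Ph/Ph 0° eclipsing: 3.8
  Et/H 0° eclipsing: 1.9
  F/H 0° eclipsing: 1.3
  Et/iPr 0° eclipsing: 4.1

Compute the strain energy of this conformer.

7.3 kcal/mol

This conformer (eclipsed): H(0°)/Ph(0°) eclipsed 1.7; Cl(120°)/Et(120°) eclipsed 2.7; iPr(240°)/F(240°) eclipsed 2.9 → 7.3 kcal/mol.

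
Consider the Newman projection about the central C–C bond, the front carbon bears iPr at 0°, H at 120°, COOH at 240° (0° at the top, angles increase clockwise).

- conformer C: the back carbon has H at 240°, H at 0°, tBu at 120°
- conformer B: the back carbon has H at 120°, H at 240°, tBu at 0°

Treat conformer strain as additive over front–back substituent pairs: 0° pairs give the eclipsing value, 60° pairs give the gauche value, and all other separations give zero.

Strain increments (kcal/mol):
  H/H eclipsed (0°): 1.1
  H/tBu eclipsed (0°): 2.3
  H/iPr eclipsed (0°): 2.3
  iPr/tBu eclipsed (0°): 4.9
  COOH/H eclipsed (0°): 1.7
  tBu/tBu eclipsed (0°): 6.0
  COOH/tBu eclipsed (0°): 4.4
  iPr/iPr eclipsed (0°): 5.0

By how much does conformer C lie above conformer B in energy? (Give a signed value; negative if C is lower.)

C (eclipsed): iPr–H eclipsed, H–tBu eclipsed, COOH–H eclipsed; 2.3 + 2.3 + 1.7 = 6.3 kcal/mol.
B (eclipsed): iPr–tBu eclipsed, H–H eclipsed, COOH–H eclipsed; 4.9 + 1.1 + 1.7 = 7.7 kcal/mol.
E(C) − E(B) = 6.3 − 7.7 = -1.4 kcal/mol.

-1.4 kcal/mol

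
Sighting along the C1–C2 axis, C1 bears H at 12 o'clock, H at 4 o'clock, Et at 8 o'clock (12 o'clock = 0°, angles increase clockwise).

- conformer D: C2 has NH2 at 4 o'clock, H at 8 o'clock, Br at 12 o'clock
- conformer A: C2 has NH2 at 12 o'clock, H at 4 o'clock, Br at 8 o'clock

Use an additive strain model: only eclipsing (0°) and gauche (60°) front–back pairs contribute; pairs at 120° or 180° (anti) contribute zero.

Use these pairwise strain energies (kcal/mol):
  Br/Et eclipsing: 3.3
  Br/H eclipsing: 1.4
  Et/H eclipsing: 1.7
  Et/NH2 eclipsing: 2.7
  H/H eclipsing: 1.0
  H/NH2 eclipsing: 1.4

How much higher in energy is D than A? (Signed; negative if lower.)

D (eclipsed): H(0°)/Br(0°) eclipsed 1.4; H(120°)/NH2(120°) eclipsed 1.4; Et(240°)/H(240°) eclipsed 1.7 → 4.5 kcal/mol.
A (eclipsed): H(0°)/NH2(0°) eclipsed 1.4; H(120°)/H(120°) eclipsed 1.0; Et(240°)/Br(240°) eclipsed 3.3 → 5.7 kcal/mol.
E(D) − E(A) = 4.5 − 5.7 = -1.2 kcal/mol.

-1.2 kcal/mol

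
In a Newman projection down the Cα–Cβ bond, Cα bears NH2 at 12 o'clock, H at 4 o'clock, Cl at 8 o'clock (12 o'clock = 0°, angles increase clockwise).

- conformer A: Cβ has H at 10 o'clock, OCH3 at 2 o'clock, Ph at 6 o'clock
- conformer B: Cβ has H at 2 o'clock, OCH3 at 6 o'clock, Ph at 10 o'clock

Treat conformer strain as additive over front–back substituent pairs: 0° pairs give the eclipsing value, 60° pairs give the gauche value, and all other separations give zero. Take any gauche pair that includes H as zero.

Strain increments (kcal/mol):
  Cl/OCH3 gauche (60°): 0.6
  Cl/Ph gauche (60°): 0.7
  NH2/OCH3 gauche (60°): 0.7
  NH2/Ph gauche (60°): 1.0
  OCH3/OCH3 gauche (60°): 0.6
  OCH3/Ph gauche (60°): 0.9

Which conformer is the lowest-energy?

A (staggered): NH2–OCH3 gauche, Cl–Ph gauche; 0.7 + 0.7 = 1.4 kcal/mol.
B (staggered): NH2–Ph gauche, Cl–OCH3 gauche, Cl–Ph gauche; 1.0 + 0.6 + 0.7 = 2.3 kcal/mol.
A has the lowest total (1.4 kcal/mol).

A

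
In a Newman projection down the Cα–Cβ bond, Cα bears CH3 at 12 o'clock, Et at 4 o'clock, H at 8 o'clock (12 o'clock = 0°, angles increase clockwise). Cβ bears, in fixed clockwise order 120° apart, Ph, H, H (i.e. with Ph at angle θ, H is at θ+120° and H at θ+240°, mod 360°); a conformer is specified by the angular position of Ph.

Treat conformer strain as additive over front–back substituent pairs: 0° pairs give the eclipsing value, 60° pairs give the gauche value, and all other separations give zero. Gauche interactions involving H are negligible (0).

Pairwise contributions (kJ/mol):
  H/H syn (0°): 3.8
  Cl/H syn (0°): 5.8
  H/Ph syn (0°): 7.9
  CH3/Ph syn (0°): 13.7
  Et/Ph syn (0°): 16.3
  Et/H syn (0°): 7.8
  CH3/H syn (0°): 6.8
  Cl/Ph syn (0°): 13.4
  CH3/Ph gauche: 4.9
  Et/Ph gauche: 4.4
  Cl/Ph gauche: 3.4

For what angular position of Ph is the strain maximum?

Ph at 0° (eclipsed): CH3(0°)/Ph(0°) eclipsed 13.7; Et(120°)/H(120°) eclipsed 7.8; H(240°)/H(240°) eclipsed 3.8 → 25.3 kJ/mol.
Ph at 60° (staggered): CH3(0°)/Ph(60°) gauche 4.9; Et(120°)/Ph(60°) gauche 4.4 → 9.3 kJ/mol.
Ph at 120° (eclipsed): CH3(0°)/H(0°) eclipsed 6.8; Et(120°)/Ph(120°) eclipsed 16.3; H(240°)/H(240°) eclipsed 3.8 → 26.9 kJ/mol.
Ph at 180° (staggered): Et(120°)/Ph(180°) gauche 4.4 → 4.4 kJ/mol.
Ph at 240° (eclipsed): CH3(0°)/H(0°) eclipsed 6.8; Et(120°)/H(120°) eclipsed 7.8; H(240°)/Ph(240°) eclipsed 7.9 → 22.5 kJ/mol.
Ph at 300° (staggered): CH3(0°)/Ph(300°) gauche 4.9 → 4.9 kJ/mol.
The maximum (26.9 kJ/mol) occurs with Ph at 120°.

120°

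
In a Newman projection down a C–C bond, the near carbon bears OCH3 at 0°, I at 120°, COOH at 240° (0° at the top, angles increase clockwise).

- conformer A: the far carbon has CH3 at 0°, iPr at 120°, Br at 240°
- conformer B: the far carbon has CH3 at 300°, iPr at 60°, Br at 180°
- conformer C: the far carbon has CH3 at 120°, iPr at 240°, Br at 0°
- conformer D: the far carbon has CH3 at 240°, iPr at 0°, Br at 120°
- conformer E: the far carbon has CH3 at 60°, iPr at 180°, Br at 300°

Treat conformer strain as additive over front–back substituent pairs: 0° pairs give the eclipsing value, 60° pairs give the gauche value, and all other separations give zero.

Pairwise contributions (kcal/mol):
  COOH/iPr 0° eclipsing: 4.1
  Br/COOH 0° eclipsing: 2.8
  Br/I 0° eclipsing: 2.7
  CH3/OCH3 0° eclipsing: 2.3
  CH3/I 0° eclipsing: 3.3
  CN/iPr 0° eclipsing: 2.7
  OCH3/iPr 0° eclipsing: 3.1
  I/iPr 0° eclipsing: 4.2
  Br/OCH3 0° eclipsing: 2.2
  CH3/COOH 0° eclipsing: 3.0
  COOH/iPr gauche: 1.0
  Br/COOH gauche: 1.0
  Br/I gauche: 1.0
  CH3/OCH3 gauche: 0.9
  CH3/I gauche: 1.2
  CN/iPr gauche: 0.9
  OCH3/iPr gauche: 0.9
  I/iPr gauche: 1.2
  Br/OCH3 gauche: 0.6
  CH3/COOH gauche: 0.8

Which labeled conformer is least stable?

A (eclipsed): OCH3–CH3 eclipsed, I–iPr eclipsed, COOH–Br eclipsed; 2.3 + 4.2 + 2.8 = 9.3 kcal/mol.
B (staggered): OCH3–CH3 gauche, OCH3–iPr gauche, I–iPr gauche, I–Br gauche, COOH–CH3 gauche, COOH–Br gauche; 0.9 + 0.9 + 1.2 + 1.0 + 0.8 + 1.0 = 5.8 kcal/mol.
C (eclipsed): OCH3–Br eclipsed, I–CH3 eclipsed, COOH–iPr eclipsed; 2.2 + 3.3 + 4.1 = 9.6 kcal/mol.
D (eclipsed): OCH3–iPr eclipsed, I–Br eclipsed, COOH–CH3 eclipsed; 3.1 + 2.7 + 3.0 = 8.8 kcal/mol.
E (staggered): OCH3–CH3 gauche, OCH3–Br gauche, I–CH3 gauche, I–iPr gauche, COOH–iPr gauche, COOH–Br gauche; 0.9 + 0.6 + 1.2 + 1.2 + 1.0 + 1.0 = 5.9 kcal/mol.
C has the highest total (9.6 kcal/mol).

C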